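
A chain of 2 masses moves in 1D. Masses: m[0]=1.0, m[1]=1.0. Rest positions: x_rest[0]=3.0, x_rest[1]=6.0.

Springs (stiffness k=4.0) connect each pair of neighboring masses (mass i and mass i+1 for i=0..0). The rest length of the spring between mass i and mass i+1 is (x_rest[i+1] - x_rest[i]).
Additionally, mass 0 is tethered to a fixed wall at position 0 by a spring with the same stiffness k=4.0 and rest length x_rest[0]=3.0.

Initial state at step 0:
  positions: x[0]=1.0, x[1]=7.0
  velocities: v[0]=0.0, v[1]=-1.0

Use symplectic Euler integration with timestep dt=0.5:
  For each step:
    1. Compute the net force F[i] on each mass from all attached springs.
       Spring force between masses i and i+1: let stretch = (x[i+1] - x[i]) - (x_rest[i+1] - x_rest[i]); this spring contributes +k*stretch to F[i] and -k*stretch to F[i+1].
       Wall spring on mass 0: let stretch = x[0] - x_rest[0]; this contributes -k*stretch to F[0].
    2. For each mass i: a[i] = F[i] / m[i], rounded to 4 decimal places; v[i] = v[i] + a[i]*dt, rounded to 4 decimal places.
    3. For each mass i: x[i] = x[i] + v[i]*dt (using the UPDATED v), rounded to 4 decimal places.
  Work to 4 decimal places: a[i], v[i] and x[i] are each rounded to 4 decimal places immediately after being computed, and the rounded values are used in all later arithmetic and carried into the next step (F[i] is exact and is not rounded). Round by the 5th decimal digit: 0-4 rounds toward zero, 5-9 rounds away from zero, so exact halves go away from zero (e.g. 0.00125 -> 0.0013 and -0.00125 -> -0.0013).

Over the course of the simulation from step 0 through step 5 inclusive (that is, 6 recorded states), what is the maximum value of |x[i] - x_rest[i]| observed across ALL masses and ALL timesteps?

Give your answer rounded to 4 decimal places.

Answer: 3.5000

Derivation:
Step 0: x=[1.0000 7.0000] v=[0.0000 -1.0000]
Step 1: x=[6.0000 3.5000] v=[10.0000 -7.0000]
Step 2: x=[2.5000 5.5000] v=[-7.0000 4.0000]
Step 3: x=[-0.5000 7.5000] v=[-6.0000 4.0000]
Step 4: x=[5.0000 4.5000] v=[11.0000 -6.0000]
Step 5: x=[5.0000 5.0000] v=[0.0000 1.0000]
Max displacement = 3.5000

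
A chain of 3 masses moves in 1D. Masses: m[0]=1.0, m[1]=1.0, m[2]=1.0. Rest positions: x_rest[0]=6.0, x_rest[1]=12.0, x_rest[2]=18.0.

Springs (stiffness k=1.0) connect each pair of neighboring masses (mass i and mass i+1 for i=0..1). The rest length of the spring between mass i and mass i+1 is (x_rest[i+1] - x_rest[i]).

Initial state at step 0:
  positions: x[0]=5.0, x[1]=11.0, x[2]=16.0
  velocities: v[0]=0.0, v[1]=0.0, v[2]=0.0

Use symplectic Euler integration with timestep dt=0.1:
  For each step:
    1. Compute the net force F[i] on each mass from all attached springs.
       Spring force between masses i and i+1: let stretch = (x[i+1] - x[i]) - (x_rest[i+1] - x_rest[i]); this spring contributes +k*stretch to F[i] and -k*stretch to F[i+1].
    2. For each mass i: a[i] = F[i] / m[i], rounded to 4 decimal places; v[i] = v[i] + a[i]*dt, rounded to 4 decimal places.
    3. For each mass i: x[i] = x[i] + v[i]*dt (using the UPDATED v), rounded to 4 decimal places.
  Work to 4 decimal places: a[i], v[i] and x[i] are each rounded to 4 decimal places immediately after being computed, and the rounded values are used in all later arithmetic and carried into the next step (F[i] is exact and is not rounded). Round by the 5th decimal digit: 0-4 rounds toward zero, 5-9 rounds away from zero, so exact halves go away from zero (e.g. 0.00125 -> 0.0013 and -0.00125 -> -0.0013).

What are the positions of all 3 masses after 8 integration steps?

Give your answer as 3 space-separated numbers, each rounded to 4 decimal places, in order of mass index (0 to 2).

Answer: 4.9808 10.6989 16.3202

Derivation:
Step 0: x=[5.0000 11.0000 16.0000] v=[0.0000 0.0000 0.0000]
Step 1: x=[5.0000 10.9900 16.0100] v=[0.0000 -0.1000 0.1000]
Step 2: x=[4.9999 10.9703 16.0298] v=[-0.0010 -0.1970 0.1980]
Step 3: x=[4.9995 10.9415 16.0590] v=[-0.0040 -0.2881 0.2921]
Step 4: x=[4.9985 10.9044 16.0970] v=[-0.0098 -0.3706 0.3804]
Step 5: x=[4.9966 10.8602 16.1431] v=[-0.0192 -0.4419 0.4611]
Step 6: x=[4.9933 10.8102 16.1964] v=[-0.0328 -0.5000 0.5328]
Step 7: x=[4.9882 10.7559 16.2558] v=[-0.0511 -0.5431 0.5942]
Step 8: x=[4.9808 10.6989 16.3202] v=[-0.0743 -0.5699 0.6442]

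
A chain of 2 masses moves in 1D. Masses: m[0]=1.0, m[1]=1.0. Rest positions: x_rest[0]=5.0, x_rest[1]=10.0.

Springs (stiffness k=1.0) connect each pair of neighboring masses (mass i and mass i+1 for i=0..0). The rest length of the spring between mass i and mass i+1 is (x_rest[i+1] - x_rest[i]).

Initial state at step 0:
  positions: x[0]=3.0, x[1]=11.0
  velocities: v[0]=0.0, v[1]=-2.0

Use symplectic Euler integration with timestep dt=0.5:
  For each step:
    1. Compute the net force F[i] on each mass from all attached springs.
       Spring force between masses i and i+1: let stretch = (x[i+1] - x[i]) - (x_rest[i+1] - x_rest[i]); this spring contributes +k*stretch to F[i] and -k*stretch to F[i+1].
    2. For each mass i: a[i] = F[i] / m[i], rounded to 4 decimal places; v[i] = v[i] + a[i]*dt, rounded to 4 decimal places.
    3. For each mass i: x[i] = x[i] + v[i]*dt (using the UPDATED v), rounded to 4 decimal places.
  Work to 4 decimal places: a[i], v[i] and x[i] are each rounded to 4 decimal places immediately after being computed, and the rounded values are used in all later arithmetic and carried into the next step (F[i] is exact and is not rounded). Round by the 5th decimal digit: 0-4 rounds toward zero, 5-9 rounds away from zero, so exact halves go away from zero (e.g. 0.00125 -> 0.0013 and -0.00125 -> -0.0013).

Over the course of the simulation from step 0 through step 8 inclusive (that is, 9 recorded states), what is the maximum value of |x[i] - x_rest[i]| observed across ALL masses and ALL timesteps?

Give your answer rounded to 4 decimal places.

Step 0: x=[3.0000 11.0000] v=[0.0000 -2.0000]
Step 1: x=[3.7500 9.2500] v=[1.5000 -3.5000]
Step 2: x=[4.6250 7.3750] v=[1.7500 -3.7500]
Step 3: x=[4.9375 6.0625] v=[0.6250 -2.6250]
Step 4: x=[4.2813 5.7188] v=[-1.3125 -0.6875]
Step 5: x=[2.7344 6.2657] v=[-3.0938 1.0938]
Step 6: x=[0.8203 7.1798] v=[-3.8282 1.8282]
Step 7: x=[-0.7540 7.7541] v=[-3.1485 1.1485]
Step 8: x=[-1.4513 7.4513] v=[-1.3945 -0.6056]
Max displacement = 6.4513

Answer: 6.4513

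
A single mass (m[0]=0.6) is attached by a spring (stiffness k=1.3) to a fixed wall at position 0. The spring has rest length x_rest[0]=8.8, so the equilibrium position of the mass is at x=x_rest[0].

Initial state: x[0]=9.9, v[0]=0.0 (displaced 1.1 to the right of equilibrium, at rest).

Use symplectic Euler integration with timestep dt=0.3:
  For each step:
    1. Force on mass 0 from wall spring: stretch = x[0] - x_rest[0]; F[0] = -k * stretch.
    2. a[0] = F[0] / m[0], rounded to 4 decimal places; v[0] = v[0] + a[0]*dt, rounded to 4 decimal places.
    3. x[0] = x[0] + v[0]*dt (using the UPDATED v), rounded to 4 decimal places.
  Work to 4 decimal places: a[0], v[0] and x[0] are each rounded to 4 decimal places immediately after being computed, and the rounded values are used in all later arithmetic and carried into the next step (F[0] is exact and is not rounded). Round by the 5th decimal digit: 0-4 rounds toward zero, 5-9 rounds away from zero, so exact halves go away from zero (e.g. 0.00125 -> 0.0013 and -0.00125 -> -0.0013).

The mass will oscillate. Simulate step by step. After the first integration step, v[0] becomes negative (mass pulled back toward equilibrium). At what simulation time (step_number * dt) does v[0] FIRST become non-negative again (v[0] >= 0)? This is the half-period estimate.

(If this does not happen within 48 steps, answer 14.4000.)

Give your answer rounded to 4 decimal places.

Step 0: x=[9.9000] v=[0.0000]
Step 1: x=[9.6855] v=[-0.7150]
Step 2: x=[9.2983] v=[-1.2906]
Step 3: x=[8.8140] v=[-1.6145]
Step 4: x=[8.3269] v=[-1.6236]
Step 5: x=[7.9321] v=[-1.3161]
Step 6: x=[7.7065] v=[-0.7520]
Step 7: x=[7.6941] v=[-0.0412]
Step 8: x=[7.8974] v=[0.6776]
First v>=0 after going negative at step 8, time=2.4000

Answer: 2.4000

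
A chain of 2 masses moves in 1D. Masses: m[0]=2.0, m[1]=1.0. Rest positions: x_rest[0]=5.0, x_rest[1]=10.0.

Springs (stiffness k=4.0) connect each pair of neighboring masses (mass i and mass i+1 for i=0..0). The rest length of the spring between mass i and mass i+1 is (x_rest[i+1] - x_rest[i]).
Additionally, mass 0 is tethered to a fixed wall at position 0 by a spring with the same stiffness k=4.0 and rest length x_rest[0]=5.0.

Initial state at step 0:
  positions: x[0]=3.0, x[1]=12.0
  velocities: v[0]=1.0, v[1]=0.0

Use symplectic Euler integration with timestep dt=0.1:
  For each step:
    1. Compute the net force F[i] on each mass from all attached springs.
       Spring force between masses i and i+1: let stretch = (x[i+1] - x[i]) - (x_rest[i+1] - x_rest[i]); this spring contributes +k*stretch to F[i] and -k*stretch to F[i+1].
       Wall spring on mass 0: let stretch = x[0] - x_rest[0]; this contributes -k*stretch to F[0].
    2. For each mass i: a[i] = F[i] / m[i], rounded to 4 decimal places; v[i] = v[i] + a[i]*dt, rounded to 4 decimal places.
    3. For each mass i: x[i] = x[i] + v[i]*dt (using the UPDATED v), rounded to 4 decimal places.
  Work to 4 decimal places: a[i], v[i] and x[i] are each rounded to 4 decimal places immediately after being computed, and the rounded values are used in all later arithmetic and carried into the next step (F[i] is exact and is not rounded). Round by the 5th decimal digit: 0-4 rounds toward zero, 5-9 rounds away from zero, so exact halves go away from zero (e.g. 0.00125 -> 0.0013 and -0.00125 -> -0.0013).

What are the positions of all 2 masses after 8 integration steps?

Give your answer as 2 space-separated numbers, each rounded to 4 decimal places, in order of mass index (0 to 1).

Answer: 6.3931 8.5246

Derivation:
Step 0: x=[3.0000 12.0000] v=[1.0000 0.0000]
Step 1: x=[3.2200 11.8400] v=[2.2000 -1.6000]
Step 2: x=[3.5480 11.5352] v=[3.2800 -3.0480]
Step 3: x=[3.9648 11.1109] v=[4.1678 -4.2429]
Step 4: x=[4.4452 10.6008] v=[4.8041 -5.1013]
Step 5: x=[4.9598 10.0445] v=[5.1462 -5.5635]
Step 6: x=[5.4769 9.4848] v=[5.1712 -5.5974]
Step 7: x=[5.9646 8.9647] v=[4.8774 -5.2006]
Step 8: x=[6.3931 8.5246] v=[4.2845 -4.4006]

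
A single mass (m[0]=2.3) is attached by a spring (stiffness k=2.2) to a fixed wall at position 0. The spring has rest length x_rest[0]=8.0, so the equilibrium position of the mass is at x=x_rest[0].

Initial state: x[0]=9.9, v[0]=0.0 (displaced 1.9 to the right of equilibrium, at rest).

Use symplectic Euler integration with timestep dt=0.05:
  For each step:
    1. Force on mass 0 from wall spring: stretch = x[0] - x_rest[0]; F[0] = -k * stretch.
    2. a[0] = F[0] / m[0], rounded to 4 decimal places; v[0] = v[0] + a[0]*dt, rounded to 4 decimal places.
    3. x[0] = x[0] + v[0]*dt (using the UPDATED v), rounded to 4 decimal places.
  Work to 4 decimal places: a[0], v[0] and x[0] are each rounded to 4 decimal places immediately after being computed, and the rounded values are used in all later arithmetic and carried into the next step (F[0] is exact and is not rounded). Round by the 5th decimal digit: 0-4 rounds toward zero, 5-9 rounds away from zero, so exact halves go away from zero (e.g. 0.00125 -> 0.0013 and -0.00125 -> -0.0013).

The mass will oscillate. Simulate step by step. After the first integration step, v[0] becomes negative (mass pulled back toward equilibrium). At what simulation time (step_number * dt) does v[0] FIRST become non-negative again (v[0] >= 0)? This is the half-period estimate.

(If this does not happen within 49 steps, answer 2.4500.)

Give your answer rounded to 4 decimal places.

Answer: 2.4500

Derivation:
Step 0: x=[9.9000] v=[0.0000]
Step 1: x=[9.8955] v=[-0.0909]
Step 2: x=[9.8864] v=[-0.1816]
Step 3: x=[9.8728] v=[-0.2718]
Step 4: x=[9.8547] v=[-0.3614]
Step 5: x=[9.8322] v=[-0.4501]
Step 6: x=[9.8053] v=[-0.5377]
Step 7: x=[9.7741] v=[-0.6240]
Step 8: x=[9.7387] v=[-0.7089]
Step 9: x=[9.6991] v=[-0.7921]
Step 10: x=[9.6554] v=[-0.8734]
Step 11: x=[9.6078] v=[-0.9526]
Step 12: x=[9.5563] v=[-1.0295]
Step 13: x=[9.5011] v=[-1.1039]
Step 14: x=[9.4423] v=[-1.1757]
Step 15: x=[9.3801] v=[-1.2447]
Step 16: x=[9.3146] v=[-1.3107]
Step 17: x=[9.2459] v=[-1.3736]
Step 18: x=[9.1742] v=[-1.4332]
Step 19: x=[9.0997] v=[-1.4894]
Step 20: x=[9.0226] v=[-1.5420]
Step 21: x=[8.9431] v=[-1.5909]
Step 22: x=[8.8613] v=[-1.6360]
Step 23: x=[8.7774] v=[-1.6772]
Step 24: x=[8.6917] v=[-1.7144]
Step 25: x=[8.6043] v=[-1.7475]
Step 26: x=[8.5155] v=[-1.7764]
Step 27: x=[8.4254] v=[-1.8011]
Step 28: x=[8.3343] v=[-1.8214]
Step 29: x=[8.2424] v=[-1.8374]
Step 30: x=[8.1500] v=[-1.8490]
Step 31: x=[8.0572] v=[-1.8562]
Step 32: x=[7.9643] v=[-1.8589]
Step 33: x=[7.8714] v=[-1.8572]
Step 34: x=[7.7788] v=[-1.8511]
Step 35: x=[7.6868] v=[-1.8405]
Step 36: x=[7.5955] v=[-1.8255]
Step 37: x=[7.5052] v=[-1.8062]
Step 38: x=[7.4161] v=[-1.7825]
Step 39: x=[7.3284] v=[-1.7546]
Step 40: x=[7.2423] v=[-1.7225]
Step 41: x=[7.1580] v=[-1.6863]
Step 42: x=[7.0757] v=[-1.6460]
Step 43: x=[6.9956] v=[-1.6018]
Step 44: x=[6.9179] v=[-1.5538]
Step 45: x=[6.8428] v=[-1.5020]
Step 46: x=[6.7705] v=[-1.4467]
Step 47: x=[6.7011] v=[-1.3879]
Step 48: x=[6.6348] v=[-1.3258]
Step 49: x=[6.5718] v=[-1.2605]
v[0] did not become non-negative within 49 steps; using fallback time=2.4500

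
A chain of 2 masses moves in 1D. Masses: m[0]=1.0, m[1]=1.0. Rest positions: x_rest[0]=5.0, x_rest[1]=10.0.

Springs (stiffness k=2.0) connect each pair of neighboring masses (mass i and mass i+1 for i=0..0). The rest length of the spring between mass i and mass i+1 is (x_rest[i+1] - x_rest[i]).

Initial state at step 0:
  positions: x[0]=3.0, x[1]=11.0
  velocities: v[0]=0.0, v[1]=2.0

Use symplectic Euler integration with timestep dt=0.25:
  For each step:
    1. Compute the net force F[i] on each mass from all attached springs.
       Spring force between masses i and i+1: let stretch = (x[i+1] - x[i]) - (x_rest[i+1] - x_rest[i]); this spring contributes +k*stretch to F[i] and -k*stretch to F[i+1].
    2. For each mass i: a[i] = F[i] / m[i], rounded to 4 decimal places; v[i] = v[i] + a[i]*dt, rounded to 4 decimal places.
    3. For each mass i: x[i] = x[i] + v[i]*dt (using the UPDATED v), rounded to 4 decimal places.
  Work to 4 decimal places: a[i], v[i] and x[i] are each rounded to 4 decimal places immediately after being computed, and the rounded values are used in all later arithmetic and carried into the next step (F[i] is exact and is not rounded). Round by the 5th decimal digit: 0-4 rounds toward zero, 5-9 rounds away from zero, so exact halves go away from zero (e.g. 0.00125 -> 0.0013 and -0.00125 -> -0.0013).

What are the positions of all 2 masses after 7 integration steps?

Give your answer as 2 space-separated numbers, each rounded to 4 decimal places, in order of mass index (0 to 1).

Step 0: x=[3.0000 11.0000] v=[0.0000 2.0000]
Step 1: x=[3.3750 11.1250] v=[1.5000 0.5000]
Step 2: x=[4.0938 10.9063] v=[2.8750 -0.8750]
Step 3: x=[5.0391 10.4610] v=[3.7813 -1.7813]
Step 4: x=[6.0372 9.9629] v=[3.9923 -1.9923]
Step 5: x=[6.9010 9.5991] v=[3.4552 -1.4552]
Step 6: x=[7.4771 9.5230] v=[2.3043 -0.3043]
Step 7: x=[7.6839 9.8162] v=[0.8273 1.1728]

Answer: 7.6839 9.8162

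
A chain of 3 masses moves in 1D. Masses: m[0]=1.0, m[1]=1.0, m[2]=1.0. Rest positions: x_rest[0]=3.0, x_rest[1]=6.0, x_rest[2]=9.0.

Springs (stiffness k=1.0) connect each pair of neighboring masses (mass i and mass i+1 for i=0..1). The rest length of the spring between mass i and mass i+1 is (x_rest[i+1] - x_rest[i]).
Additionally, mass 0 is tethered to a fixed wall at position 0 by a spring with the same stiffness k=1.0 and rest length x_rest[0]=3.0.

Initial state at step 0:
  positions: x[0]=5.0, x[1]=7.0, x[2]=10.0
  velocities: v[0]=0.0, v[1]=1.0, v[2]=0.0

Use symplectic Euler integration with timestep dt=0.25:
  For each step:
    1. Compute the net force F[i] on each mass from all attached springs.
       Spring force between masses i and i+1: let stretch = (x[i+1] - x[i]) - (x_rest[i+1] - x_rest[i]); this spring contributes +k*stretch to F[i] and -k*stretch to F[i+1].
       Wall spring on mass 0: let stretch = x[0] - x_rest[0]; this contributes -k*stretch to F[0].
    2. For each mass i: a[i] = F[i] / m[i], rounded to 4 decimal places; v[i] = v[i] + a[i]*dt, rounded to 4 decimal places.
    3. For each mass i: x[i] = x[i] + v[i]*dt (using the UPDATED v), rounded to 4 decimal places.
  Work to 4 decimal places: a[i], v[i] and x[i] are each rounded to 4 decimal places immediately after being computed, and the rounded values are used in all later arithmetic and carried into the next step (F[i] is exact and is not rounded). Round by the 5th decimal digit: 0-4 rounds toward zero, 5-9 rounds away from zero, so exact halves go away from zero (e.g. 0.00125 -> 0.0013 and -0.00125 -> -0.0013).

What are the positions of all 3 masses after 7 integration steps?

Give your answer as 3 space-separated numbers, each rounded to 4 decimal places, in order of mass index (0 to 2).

Answer: 2.8276 7.6820 10.8061

Derivation:
Step 0: x=[5.0000 7.0000 10.0000] v=[0.0000 1.0000 0.0000]
Step 1: x=[4.8125 7.3125 10.0000] v=[-0.7500 1.2500 0.0000]
Step 2: x=[4.4805 7.6367 10.0195] v=[-1.3281 1.2969 0.0781]
Step 3: x=[4.0657 7.9126 10.0776] v=[-1.6592 1.1036 0.2324]
Step 4: x=[3.6372 8.0834 10.1879] v=[-1.7139 0.6831 0.4412]
Step 5: x=[3.2593 8.1078 10.3542] v=[-1.5117 0.0977 0.6651]
Step 6: x=[2.9807 7.9696 10.5676] v=[-1.1144 -0.5528 0.8535]
Step 7: x=[2.8276 7.6820 10.8061] v=[-0.6124 -1.1505 0.9540]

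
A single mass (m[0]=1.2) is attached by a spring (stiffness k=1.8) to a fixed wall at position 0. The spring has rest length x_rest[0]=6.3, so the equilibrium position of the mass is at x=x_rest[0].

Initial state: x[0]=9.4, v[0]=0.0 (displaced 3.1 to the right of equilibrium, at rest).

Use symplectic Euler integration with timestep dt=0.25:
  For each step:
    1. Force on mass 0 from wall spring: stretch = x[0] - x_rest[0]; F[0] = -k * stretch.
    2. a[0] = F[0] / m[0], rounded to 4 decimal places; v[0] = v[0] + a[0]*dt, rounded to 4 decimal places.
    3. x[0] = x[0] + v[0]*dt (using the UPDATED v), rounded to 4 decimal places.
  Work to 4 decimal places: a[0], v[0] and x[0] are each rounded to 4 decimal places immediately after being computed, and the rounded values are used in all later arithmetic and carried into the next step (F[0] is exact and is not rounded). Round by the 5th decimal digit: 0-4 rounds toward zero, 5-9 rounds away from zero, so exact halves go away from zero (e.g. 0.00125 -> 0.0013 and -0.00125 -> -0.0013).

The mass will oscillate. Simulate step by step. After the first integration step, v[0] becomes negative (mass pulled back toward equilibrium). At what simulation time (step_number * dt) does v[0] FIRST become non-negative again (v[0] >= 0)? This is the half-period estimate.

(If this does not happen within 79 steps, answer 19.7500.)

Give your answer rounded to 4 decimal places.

Answer: 2.7500

Derivation:
Step 0: x=[9.4000] v=[0.0000]
Step 1: x=[9.1094] v=[-1.1625]
Step 2: x=[8.5554] v=[-2.2160]
Step 3: x=[7.7900] v=[-3.0618]
Step 4: x=[6.8849] v=[-3.6206]
Step 5: x=[5.9249] v=[-3.8400]
Step 6: x=[5.0001] v=[-3.6993]
Step 7: x=[4.1972] v=[-3.2118]
Step 8: x=[3.5914] v=[-2.4233]
Step 9: x=[3.2395] v=[-1.4076]
Step 10: x=[3.1745] v=[-0.2599]
Step 11: x=[3.4026] v=[0.9122]
First v>=0 after going negative at step 11, time=2.7500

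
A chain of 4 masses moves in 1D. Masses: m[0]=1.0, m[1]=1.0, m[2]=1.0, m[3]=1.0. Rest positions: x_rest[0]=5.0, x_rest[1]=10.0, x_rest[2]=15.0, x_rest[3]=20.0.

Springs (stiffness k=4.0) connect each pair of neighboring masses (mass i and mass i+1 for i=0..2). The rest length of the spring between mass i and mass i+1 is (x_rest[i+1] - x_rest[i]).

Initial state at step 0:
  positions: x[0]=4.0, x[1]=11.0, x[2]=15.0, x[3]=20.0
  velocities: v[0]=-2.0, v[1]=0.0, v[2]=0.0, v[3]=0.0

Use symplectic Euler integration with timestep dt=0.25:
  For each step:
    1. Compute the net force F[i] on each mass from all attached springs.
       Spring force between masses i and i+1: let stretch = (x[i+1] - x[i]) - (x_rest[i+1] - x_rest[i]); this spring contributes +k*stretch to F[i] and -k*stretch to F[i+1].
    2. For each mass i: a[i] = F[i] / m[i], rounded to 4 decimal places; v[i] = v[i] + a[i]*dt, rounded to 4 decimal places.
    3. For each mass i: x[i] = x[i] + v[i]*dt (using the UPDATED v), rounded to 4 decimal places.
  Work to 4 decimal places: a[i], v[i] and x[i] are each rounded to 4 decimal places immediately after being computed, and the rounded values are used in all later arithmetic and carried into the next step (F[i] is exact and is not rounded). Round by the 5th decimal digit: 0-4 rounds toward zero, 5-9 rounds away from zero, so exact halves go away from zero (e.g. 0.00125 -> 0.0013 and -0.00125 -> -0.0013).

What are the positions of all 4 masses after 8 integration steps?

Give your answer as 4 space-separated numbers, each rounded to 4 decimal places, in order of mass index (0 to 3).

Answer: 3.8211 9.4281 14.4491 18.3021

Derivation:
Step 0: x=[4.0000 11.0000 15.0000 20.0000] v=[-2.0000 0.0000 0.0000 0.0000]
Step 1: x=[4.0000 10.2500 15.2500 20.0000] v=[0.0000 -3.0000 1.0000 0.0000]
Step 2: x=[4.3125 9.1875 15.4375 20.0625] v=[1.2500 -4.2500 0.7500 0.2500]
Step 3: x=[4.5938 8.4688 15.2188 20.2188] v=[1.1250 -2.8750 -0.8750 0.6250]
Step 4: x=[4.5938 8.4688 14.5626 20.3751] v=[0.0000 0.0000 -2.6250 0.6250]
Step 5: x=[4.3126 9.0235 13.8360 20.3282] v=[-1.1250 2.2188 -2.9063 -0.1875]
Step 6: x=[3.9591 9.6036 13.5294 19.9083] v=[-1.4141 2.3204 -1.2266 -1.6797]
Step 7: x=[3.7667 9.7540 13.8360 19.1437] v=[-0.7696 0.6017 1.2265 -3.0586]
Step 8: x=[3.8211 9.4281 14.4491 18.3021] v=[0.2177 -1.3036 2.4522 -3.3663]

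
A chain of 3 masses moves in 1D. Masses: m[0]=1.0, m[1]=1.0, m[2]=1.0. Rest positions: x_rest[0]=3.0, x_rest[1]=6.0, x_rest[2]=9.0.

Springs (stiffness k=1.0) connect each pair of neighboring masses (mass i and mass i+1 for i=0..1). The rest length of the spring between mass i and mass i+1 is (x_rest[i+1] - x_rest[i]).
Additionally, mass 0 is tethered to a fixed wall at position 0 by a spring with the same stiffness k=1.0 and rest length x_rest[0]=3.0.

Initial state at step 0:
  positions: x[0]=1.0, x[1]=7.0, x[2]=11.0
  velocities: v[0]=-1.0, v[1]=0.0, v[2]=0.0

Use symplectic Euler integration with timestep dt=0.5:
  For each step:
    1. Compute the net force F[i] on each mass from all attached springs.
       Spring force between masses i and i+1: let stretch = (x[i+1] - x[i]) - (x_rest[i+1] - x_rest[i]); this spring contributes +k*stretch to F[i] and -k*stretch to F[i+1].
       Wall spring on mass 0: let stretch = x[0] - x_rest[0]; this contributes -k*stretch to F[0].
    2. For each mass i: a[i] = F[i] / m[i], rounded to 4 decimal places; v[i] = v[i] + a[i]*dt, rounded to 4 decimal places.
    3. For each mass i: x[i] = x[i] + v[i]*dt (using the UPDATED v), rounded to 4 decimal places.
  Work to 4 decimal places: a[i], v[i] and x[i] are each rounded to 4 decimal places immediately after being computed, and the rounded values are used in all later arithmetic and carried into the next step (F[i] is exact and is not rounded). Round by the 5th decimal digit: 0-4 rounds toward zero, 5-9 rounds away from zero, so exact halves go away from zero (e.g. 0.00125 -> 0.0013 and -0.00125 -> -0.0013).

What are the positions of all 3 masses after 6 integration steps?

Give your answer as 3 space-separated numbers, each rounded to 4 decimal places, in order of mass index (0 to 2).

Step 0: x=[1.0000 7.0000 11.0000] v=[-1.0000 0.0000 0.0000]
Step 1: x=[1.7500 6.5000 10.7500] v=[1.5000 -1.0000 -0.5000]
Step 2: x=[3.2500 5.8750 10.1875] v=[3.0000 -1.2500 -1.1250]
Step 3: x=[4.5938 5.6719 9.2969] v=[2.6875 -0.4063 -1.7813]
Step 4: x=[5.0587 6.1055 8.2500] v=[0.9297 0.8672 -2.0938]
Step 5: x=[4.5206 6.8136 7.4170] v=[-1.0763 1.4161 -1.6661]
Step 6: x=[3.4256 7.0993 7.1831] v=[-2.1901 0.5713 -0.4678]

Answer: 3.4256 7.0993 7.1831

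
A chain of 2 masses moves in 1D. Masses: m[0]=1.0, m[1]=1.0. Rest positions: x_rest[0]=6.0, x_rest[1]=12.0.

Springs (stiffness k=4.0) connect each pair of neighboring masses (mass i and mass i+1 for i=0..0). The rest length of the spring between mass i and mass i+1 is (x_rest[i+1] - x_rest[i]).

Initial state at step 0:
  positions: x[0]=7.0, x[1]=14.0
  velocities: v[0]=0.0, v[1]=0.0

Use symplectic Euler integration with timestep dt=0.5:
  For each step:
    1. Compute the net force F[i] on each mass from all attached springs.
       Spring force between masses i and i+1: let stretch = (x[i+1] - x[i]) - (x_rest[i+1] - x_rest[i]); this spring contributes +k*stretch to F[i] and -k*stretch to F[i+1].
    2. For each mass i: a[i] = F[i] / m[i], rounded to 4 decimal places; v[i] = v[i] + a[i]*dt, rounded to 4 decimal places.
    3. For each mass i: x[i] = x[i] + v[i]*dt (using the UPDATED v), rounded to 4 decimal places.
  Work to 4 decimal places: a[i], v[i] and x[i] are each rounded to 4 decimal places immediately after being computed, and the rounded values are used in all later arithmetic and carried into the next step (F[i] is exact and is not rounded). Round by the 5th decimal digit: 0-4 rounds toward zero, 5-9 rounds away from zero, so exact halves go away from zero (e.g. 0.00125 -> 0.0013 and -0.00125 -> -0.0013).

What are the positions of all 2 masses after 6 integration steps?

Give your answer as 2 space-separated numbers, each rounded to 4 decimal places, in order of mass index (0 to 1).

Answer: 8.0000 13.0000

Derivation:
Step 0: x=[7.0000 14.0000] v=[0.0000 0.0000]
Step 1: x=[8.0000 13.0000] v=[2.0000 -2.0000]
Step 2: x=[8.0000 13.0000] v=[0.0000 0.0000]
Step 3: x=[7.0000 14.0000] v=[-2.0000 2.0000]
Step 4: x=[7.0000 14.0000] v=[0.0000 0.0000]
Step 5: x=[8.0000 13.0000] v=[2.0000 -2.0000]
Step 6: x=[8.0000 13.0000] v=[0.0000 0.0000]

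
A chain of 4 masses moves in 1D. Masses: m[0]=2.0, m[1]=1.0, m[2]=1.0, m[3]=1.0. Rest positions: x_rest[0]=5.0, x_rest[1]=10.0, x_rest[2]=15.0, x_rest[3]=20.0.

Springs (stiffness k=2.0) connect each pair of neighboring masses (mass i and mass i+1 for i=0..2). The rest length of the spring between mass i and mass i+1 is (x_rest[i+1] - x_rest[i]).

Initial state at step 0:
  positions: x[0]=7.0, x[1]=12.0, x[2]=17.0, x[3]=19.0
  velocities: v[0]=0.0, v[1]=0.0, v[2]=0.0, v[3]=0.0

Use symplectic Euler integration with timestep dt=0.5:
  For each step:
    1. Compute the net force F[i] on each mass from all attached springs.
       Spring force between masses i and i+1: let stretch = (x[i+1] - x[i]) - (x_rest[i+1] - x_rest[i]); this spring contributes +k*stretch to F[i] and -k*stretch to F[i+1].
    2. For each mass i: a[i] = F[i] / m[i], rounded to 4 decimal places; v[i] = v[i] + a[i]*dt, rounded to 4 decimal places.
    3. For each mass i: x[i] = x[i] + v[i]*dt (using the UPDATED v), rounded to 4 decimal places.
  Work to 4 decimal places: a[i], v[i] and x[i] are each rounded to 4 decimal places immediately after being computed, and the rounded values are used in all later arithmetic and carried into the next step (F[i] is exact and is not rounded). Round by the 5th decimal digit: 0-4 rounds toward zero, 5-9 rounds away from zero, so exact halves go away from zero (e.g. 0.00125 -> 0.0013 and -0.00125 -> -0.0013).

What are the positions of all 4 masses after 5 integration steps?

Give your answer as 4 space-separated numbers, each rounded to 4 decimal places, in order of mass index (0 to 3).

Answer: 5.3476 11.8828 17.6094 21.8125

Derivation:
Step 0: x=[7.0000 12.0000 17.0000 19.0000] v=[0.0000 0.0000 0.0000 0.0000]
Step 1: x=[7.0000 12.0000 15.5000 20.5000] v=[0.0000 0.0000 -3.0000 3.0000]
Step 2: x=[7.0000 11.2500 14.7500 22.0000] v=[0.0000 -1.5000 -1.5000 3.0000]
Step 3: x=[6.8125 10.1250 15.8750 22.3750] v=[-0.3750 -2.2500 2.2500 0.7500]
Step 4: x=[6.2031 10.2188 17.3750 22.0000] v=[-1.2188 0.1875 3.0000 -0.7500]
Step 5: x=[5.3476 11.8828 17.6094 21.8125] v=[-1.7110 3.3280 0.4688 -0.3750]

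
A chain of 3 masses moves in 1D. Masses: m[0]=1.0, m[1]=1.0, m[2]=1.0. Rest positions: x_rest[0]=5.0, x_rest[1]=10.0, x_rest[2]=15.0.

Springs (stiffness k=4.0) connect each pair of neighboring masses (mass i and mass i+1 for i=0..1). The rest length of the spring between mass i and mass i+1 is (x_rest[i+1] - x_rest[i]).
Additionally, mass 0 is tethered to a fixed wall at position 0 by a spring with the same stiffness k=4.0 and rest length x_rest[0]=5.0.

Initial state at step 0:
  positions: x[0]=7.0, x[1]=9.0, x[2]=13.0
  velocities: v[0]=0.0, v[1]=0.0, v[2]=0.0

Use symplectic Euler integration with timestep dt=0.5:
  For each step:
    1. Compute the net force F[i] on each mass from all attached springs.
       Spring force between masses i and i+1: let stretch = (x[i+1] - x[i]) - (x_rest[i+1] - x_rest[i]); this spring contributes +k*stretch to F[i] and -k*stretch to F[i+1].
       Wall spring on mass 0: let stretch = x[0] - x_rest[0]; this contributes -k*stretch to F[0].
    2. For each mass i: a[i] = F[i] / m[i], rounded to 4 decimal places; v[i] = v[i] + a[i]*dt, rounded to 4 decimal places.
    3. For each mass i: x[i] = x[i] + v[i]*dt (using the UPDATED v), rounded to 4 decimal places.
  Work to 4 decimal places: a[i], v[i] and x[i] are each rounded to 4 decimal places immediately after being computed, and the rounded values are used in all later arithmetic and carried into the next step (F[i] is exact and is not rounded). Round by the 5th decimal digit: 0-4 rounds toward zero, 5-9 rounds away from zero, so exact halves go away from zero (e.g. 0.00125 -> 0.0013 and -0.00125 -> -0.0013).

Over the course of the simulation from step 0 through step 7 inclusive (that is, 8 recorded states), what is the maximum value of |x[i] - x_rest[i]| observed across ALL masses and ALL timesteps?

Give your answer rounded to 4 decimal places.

Answer: 3.0000

Derivation:
Step 0: x=[7.0000 9.0000 13.0000] v=[0.0000 0.0000 0.0000]
Step 1: x=[2.0000 11.0000 14.0000] v=[-10.0000 4.0000 2.0000]
Step 2: x=[4.0000 7.0000 17.0000] v=[4.0000 -8.0000 6.0000]
Step 3: x=[5.0000 10.0000 15.0000] v=[2.0000 6.0000 -4.0000]
Step 4: x=[6.0000 13.0000 13.0000] v=[2.0000 6.0000 -4.0000]
Step 5: x=[8.0000 9.0000 16.0000] v=[4.0000 -8.0000 6.0000]
Step 6: x=[3.0000 11.0000 17.0000] v=[-10.0000 4.0000 2.0000]
Step 7: x=[3.0000 11.0000 17.0000] v=[0.0000 0.0000 0.0000]
Max displacement = 3.0000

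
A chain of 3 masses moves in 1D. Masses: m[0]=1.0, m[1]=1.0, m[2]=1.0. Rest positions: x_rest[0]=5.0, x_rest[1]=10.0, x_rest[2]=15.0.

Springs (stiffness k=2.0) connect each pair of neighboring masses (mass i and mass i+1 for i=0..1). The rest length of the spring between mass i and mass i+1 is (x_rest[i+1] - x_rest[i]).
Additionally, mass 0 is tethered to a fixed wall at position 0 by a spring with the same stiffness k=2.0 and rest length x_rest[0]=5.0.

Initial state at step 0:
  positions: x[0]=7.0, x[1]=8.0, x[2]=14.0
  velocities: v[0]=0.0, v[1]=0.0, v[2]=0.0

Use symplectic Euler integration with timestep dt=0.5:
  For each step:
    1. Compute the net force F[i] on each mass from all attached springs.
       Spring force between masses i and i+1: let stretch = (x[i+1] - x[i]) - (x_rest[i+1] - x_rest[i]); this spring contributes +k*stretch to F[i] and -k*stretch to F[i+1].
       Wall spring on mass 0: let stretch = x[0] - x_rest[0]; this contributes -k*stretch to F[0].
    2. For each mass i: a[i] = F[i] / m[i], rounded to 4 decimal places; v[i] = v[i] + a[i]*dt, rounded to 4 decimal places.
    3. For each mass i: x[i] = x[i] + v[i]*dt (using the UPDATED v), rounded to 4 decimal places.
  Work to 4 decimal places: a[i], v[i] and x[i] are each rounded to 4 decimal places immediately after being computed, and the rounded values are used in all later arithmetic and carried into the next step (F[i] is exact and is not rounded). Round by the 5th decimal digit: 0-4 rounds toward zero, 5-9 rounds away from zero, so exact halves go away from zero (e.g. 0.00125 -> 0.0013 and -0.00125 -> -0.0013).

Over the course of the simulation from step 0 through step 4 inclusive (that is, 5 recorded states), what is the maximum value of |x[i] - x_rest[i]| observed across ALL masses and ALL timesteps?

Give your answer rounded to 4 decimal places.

Answer: 2.7500

Derivation:
Step 0: x=[7.0000 8.0000 14.0000] v=[0.0000 0.0000 0.0000]
Step 1: x=[4.0000 10.5000 13.5000] v=[-6.0000 5.0000 -1.0000]
Step 2: x=[2.2500 11.2500 14.0000] v=[-3.5000 1.5000 1.0000]
Step 3: x=[3.8750 8.8750 15.6250] v=[3.2500 -4.7500 3.2500]
Step 4: x=[6.0625 7.3750 16.3750] v=[4.3750 -3.0000 1.5000]
Max displacement = 2.7500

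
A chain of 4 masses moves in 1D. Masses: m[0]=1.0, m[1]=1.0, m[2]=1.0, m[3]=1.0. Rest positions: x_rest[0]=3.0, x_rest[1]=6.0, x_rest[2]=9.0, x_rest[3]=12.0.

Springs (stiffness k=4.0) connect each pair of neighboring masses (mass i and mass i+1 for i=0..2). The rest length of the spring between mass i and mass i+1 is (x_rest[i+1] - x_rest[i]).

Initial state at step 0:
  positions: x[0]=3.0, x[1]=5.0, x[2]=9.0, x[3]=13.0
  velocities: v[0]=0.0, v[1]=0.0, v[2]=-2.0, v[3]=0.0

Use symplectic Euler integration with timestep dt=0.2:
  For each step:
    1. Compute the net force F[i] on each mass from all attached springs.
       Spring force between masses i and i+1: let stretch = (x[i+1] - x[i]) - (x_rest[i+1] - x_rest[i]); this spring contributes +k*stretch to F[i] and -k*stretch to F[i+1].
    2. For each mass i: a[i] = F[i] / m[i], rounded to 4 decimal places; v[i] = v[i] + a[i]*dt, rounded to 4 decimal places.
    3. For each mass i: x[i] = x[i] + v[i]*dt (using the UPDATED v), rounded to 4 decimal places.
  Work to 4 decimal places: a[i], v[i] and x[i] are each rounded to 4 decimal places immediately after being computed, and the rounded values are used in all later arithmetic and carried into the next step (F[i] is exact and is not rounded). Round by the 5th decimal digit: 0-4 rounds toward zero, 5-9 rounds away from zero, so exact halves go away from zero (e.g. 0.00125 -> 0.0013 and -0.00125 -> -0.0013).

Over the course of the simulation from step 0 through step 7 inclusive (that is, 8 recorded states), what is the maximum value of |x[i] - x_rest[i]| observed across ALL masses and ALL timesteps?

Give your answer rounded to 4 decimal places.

Answer: 1.8316

Derivation:
Step 0: x=[3.0000 5.0000 9.0000 13.0000] v=[0.0000 0.0000 -2.0000 0.0000]
Step 1: x=[2.8400 5.3200 8.6000 12.8400] v=[-0.8000 1.6000 -2.0000 -0.8000]
Step 2: x=[2.5968 5.7680 8.3536 12.4816] v=[-1.2160 2.2400 -1.2320 -1.7920]
Step 3: x=[2.3810 6.1223 8.3540 11.9427] v=[-1.0790 1.7715 0.0019 -2.6944]
Step 4: x=[2.2838 6.2351 8.5715 11.3096] v=[-0.4860 0.5638 1.0875 -3.1654]
Step 5: x=[2.3388 6.0895 8.8533 10.7184] v=[0.2750 -0.7281 1.4089 -2.9559]
Step 6: x=[2.5139 5.7860 8.9913 10.3088] v=[0.8756 -1.5176 0.6899 -2.0480]
Step 7: x=[2.7326 5.4718 8.8272 10.1684] v=[1.0933 -1.5710 -0.8203 -0.7020]
Max displacement = 1.8316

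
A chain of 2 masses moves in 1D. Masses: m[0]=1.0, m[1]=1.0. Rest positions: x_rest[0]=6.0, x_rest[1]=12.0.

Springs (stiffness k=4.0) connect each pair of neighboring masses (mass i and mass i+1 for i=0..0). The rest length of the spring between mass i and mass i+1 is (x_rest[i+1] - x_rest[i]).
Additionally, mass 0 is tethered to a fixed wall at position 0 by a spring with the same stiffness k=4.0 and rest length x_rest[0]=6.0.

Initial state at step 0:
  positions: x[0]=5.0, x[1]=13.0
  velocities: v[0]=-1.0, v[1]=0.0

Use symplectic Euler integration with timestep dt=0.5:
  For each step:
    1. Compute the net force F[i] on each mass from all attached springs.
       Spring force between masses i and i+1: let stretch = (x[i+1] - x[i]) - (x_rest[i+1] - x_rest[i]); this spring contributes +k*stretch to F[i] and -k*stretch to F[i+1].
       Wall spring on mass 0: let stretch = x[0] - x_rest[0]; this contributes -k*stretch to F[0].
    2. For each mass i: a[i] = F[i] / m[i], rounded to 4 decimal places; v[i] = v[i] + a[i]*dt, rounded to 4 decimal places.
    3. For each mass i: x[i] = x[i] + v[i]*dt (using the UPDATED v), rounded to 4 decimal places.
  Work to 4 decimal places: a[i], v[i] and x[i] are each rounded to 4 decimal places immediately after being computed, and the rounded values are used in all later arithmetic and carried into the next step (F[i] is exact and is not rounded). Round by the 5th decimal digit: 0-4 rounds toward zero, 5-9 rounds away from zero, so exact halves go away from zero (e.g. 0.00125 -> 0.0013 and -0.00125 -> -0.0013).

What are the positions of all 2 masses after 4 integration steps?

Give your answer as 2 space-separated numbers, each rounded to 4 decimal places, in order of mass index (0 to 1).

Step 0: x=[5.0000 13.0000] v=[-1.0000 0.0000]
Step 1: x=[7.5000 11.0000] v=[5.0000 -4.0000]
Step 2: x=[6.0000 11.5000] v=[-3.0000 1.0000]
Step 3: x=[4.0000 12.5000] v=[-4.0000 2.0000]
Step 4: x=[6.5000 11.0000] v=[5.0000 -3.0000]

Answer: 6.5000 11.0000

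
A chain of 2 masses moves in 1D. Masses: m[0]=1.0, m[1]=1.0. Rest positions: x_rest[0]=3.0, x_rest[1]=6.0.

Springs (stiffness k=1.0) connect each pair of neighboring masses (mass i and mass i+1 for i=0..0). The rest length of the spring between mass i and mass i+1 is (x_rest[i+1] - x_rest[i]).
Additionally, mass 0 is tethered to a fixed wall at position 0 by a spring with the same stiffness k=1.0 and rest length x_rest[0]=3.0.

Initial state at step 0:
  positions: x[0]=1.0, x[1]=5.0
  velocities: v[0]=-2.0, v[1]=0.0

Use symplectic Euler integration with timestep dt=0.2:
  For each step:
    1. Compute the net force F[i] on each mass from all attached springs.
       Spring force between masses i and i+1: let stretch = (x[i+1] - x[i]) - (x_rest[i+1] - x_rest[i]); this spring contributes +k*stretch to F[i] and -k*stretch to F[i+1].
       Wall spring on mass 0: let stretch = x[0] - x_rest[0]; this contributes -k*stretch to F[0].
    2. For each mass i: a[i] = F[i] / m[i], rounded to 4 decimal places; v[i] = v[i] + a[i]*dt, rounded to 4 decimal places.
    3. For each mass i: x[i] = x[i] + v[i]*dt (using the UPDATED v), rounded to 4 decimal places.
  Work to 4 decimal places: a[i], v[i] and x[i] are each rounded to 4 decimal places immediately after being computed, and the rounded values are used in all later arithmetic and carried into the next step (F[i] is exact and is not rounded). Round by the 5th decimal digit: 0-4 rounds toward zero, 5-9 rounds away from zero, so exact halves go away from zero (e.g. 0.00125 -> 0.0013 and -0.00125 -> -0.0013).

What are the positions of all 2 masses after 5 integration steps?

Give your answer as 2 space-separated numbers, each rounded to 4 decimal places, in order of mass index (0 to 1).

Answer: 1.0146 4.3237

Derivation:
Step 0: x=[1.0000 5.0000] v=[-2.0000 0.0000]
Step 1: x=[0.7200 4.9600] v=[-1.4000 -0.2000]
Step 2: x=[0.5808 4.8704] v=[-0.6960 -0.4480]
Step 3: x=[0.5900 4.7292] v=[0.0458 -0.7059]
Step 4: x=[0.7411 4.5425] v=[0.7556 -0.9337]
Step 5: x=[1.0146 4.3237] v=[1.3677 -1.0940]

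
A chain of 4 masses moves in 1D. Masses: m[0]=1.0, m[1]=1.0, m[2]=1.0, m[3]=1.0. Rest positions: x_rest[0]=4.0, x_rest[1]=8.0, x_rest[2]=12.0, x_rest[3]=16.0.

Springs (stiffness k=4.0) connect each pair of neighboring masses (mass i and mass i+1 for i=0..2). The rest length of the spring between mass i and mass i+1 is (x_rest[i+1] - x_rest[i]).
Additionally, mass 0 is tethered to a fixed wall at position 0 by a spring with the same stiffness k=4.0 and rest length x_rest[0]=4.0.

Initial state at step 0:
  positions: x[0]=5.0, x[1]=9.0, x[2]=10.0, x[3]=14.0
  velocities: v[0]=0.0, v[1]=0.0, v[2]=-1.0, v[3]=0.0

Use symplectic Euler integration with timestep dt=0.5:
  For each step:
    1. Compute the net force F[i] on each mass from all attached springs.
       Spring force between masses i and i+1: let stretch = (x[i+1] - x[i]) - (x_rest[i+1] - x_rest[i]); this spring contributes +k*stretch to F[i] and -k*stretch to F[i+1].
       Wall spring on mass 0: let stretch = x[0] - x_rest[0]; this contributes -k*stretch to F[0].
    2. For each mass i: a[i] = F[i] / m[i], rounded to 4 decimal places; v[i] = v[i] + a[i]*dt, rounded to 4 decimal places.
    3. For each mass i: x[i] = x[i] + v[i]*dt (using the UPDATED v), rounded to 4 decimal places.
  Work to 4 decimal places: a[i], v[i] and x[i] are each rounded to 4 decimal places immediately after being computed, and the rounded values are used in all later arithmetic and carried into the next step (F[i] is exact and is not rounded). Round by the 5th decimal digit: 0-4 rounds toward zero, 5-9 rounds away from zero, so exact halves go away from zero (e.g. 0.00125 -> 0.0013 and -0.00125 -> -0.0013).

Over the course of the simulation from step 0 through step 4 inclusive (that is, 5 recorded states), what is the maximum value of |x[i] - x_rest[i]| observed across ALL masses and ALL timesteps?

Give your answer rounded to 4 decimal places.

Step 0: x=[5.0000 9.0000 10.0000 14.0000] v=[0.0000 0.0000 -1.0000 0.0000]
Step 1: x=[4.0000 6.0000 12.5000 14.0000] v=[-2.0000 -6.0000 5.0000 0.0000]
Step 2: x=[1.0000 7.5000 10.0000 16.5000] v=[-6.0000 3.0000 -5.0000 5.0000]
Step 3: x=[3.5000 5.0000 11.5000 16.5000] v=[5.0000 -5.0000 3.0000 0.0000]
Step 4: x=[4.0000 7.5000 11.5000 15.5000] v=[1.0000 5.0000 0.0000 -2.0000]
Max displacement = 3.0000

Answer: 3.0000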